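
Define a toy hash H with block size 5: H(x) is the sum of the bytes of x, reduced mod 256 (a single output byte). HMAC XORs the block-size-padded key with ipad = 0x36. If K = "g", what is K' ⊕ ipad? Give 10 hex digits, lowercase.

Key "g" = 67 is 1 byte ≤ B = 5; zero-pad to 5 bytes: K' = 67 00 00 00 00.
XOR each byte with 0x36: 67⊕36=51, 00⊕36=36, 00⊕36=36, 00⊕36=36, 00⊕36=36.

5136363636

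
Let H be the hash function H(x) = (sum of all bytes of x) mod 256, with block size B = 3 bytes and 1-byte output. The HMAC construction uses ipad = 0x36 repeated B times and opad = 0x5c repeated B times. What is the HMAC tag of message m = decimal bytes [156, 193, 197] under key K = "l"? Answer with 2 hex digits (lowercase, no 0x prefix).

d0

Key "l" = 6c is 1 byte ≤ B = 3; zero-pad to 3 bytes: K' = 6c 00 00.
K' ⊕ ipad = 5a 36 36.  K' ⊕ opad = 30 5c 5c.
Inner input = (K'⊕ipad) ∥ m = 5a 36 36 ∥ 9c c1 c5.
Inner hash: sum = 90+54+54+156+193+197 = 744; mod 256 = 232 → e8.
Outer input = (K'⊕opad) ∥ inner = 30 5c 5c ∥ e8.
Outer hash (tag): sum = 48+92+92+232 = 464; mod 256 = 208 → d0.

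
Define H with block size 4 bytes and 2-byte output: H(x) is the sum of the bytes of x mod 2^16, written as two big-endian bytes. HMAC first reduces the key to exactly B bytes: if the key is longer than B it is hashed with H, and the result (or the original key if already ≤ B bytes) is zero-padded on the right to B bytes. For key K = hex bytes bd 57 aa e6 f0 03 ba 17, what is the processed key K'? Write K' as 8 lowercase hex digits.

04680000

|K| = 8 > B = 4, so first hash the key.
H(K): sum = 189+87+170+230+240+3+186+23 = 1128 → 04 68.
Zero-pad H(K) = 04 68 to 4 bytes: K' = 04 68 00 00.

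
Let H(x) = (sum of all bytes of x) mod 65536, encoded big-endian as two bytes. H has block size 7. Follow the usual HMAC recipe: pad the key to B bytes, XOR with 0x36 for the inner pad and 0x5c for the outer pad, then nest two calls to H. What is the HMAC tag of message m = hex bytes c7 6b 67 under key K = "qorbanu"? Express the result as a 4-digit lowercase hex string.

022a

Key "qorbanu" = 71 6f 72 62 61 6e 75 is exactly B = 7 bytes: K' = 71 6f 72 62 61 6e 75.
K' ⊕ ipad = 47 59 44 54 57 58 43.  K' ⊕ opad = 2d 33 2e 3e 3d 32 29.
Inner input = (K'⊕ipad) ∥ m = 47 59 44 54 57 58 43 ∥ c7 6b 67.
Inner hash: sum = 71+89+68+84+87+88+67+199+107+103 = 963 → 03 c3.
Outer input = (K'⊕opad) ∥ inner = 2d 33 2e 3e 3d 32 29 ∥ 03 c3.
Outer hash (tag): sum = 45+51+46+62+61+50+41+3+195 = 554 → 02 2a.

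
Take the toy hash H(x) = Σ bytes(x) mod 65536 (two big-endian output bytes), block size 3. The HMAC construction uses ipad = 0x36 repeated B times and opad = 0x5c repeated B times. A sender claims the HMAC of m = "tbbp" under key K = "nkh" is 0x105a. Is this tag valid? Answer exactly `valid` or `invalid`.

invalid

Key "nkh" = 6e 6b 68 is exactly B = 3 bytes: K' = 6e 6b 68.
K' ⊕ ipad = 58 5d 5e; K' ⊕ opad = 32 37 34.
Inner hash: sum = 88+93+94+116+98+98+112 = 699 → 02 bb.
Outer hash (recomputed tag): sum = 50+55+52+2+187 = 346 → 01 5a.
Recomputed tag = 015a; claimed = 105a → mismatch.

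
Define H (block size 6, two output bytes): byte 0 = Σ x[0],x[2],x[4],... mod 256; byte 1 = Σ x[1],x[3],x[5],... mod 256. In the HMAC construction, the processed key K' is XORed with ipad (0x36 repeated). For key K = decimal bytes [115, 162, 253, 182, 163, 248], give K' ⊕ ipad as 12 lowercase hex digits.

4594cb8095ce

Key decimal bytes [115, 162, 253, 182, 163, 248] = 73 a2 fd b6 a3 f8 is exactly B = 6 bytes: K' = 73 a2 fd b6 a3 f8.
XOR each byte with 0x36: 73⊕36=45, a2⊕36=94, fd⊕36=cb, b6⊕36=80, a3⊕36=95, f8⊕36=ce.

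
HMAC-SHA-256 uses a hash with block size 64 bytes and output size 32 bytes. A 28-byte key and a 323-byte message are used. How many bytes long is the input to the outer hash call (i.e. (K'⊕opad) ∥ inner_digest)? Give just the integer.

96

Key is 28 ≤ 64 bytes, zero-padded: |K'| = 64.
Outer input = (K'⊕opad) ∥ H(inner) → 64 + 32 = 96 bytes.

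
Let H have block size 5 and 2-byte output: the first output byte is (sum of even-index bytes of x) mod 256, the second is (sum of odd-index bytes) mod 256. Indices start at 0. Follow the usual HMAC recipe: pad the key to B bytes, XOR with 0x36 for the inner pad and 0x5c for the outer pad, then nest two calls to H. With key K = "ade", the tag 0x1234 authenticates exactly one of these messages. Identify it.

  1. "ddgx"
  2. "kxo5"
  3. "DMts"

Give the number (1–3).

3

Key "ade" = 61 64 65 is 3 bytes ≤ B = 5; zero-pad to 5 bytes: K' = 61 64 65 00 00.
K' ⊕ ipad = 57 52 53 36 36; K' ⊕ opad = 3d 38 39 5c 5c.
m1: inner = H(57 52 53 36 36 64 64 67 78) = bc 53; tag = H(3d 38 39 5c 5c bc 53) = 2550
m2: inner = H(57 52 53 36 36 6b 78 6f 35) = 8d 62; tag = H(3d 38 39 5c 5c 8d 62) = 3421
m3: inner = H(57 52 53 36 36 44 4d 74 73) = a0 40; tag = H(3d 38 39 5c 5c a0 40) = 1234 ← matches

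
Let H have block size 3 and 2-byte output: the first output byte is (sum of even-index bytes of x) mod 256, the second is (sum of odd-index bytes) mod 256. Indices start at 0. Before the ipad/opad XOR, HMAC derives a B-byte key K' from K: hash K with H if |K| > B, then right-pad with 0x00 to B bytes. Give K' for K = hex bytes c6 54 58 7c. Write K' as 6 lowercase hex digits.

|K| = 4 > B = 3, so first hash the key.
H(K): even-index sum = 286 mod 256 = 30; odd-index sum = 208 mod 256 = 208 → 1e d0.
Zero-pad H(K) = 1e d0 to 3 bytes: K' = 1e d0 00.

1ed000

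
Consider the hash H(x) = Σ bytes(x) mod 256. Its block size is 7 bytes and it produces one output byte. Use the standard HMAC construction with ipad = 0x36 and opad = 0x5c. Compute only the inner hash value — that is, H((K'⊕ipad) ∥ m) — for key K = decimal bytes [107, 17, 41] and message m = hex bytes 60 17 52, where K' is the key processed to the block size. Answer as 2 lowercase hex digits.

Key decimal bytes [107, 17, 41] = 6b 11 29 is 3 bytes ≤ B = 7; zero-pad to 7 bytes: K' = 6b 11 29 00 00 00 00.
K' ⊕ ipad = 5d 27 1f 36 36 36 36.
Inner input = 5d 27 1f 36 36 36 36 ∥ 60 17 52.
Inner hash: sum = 93+39+31+54+54+54+54+96+23+82 = 580; mod 256 = 68 → 44.

44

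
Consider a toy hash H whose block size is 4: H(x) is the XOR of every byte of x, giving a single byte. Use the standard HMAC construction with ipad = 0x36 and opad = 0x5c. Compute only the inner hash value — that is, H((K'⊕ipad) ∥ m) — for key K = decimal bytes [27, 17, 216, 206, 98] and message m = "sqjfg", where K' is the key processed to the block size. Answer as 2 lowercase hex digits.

Key decimal bytes [27, 17, 216, 206, 98] = 1b 11 d8 ce 62 is 5 bytes > B = 4, so hash it first: H(key) = 7e, then zero-pad to 4 bytes: K' = 7e 00 00 00.
K' ⊕ ipad = 48 36 36 36.
Inner input = 48 36 36 36 ∥ 73 71 6a 66 67.
Inner hash: XOR 48⊕36⊕36⊕36⊕73⊕71⊕6a⊕66⊕67 = 17.

17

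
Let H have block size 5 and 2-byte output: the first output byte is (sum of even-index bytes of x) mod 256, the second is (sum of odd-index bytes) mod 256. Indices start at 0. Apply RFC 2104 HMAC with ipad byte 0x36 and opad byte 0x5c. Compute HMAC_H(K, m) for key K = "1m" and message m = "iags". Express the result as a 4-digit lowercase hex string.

86d4

Key "1m" = 31 6d is 2 bytes ≤ B = 5; zero-pad to 5 bytes: K' = 31 6d 00 00 00.
K' ⊕ ipad = 07 5b 36 36 36.  K' ⊕ opad = 6d 31 5c 5c 5c.
Inner input = (K'⊕ipad) ∥ m = 07 5b 36 36 36 ∥ 69 61 67 73.
Inner hash: even-index sum = 327 mod 256 = 71; odd-index sum = 353 mod 256 = 97 → 47 61.
Outer input = (K'⊕opad) ∥ inner = 6d 31 5c 5c 5c ∥ 47 61.
Outer hash (tag): even-index sum = 390 mod 256 = 134; odd-index sum = 212 mod 256 = 212 → 86 d4.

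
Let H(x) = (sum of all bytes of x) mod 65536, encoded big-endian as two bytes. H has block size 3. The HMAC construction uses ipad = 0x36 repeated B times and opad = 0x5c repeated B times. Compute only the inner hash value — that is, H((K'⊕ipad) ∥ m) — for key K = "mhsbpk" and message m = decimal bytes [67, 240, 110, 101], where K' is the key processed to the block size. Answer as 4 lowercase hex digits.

Key "mhsbpk" = 6d 68 73 62 70 6b is 6 bytes > B = 3, so hash it first: H(key) = 02 85, then zero-pad to 3 bytes: K' = 02 85 00.
K' ⊕ ipad = 34 b3 36.
Inner input = 34 b3 36 ∥ 43 f0 6e 65.
Inner hash: sum = 52+179+54+67+240+110+101 = 803 → 03 23.

0323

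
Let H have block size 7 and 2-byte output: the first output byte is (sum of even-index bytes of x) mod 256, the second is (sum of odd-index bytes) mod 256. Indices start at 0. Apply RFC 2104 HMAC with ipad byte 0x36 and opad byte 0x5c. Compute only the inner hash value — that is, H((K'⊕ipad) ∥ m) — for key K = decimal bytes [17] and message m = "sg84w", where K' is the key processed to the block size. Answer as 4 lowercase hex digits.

64c4

Key decimal bytes [17] = 11 is 1 byte ≤ B = 7; zero-pad to 7 bytes: K' = 11 00 00 00 00 00 00.
K' ⊕ ipad = 27 36 36 36 36 36 36.
Inner input = 27 36 36 36 36 36 36 ∥ 73 67 38 34 77.
Inner hash: even-index sum = 356 mod 256 = 100; odd-index sum = 452 mod 256 = 196 → 64 c4.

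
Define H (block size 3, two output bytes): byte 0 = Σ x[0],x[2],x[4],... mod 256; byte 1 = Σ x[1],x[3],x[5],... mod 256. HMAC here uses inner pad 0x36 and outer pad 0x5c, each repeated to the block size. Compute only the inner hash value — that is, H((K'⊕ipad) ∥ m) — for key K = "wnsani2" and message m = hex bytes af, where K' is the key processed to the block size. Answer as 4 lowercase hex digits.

Key "wnsani2" = 77 6e 73 61 6e 69 32 is 7 bytes > B = 3, so hash it first: H(key) = 8a 38, then zero-pad to 3 bytes: K' = 8a 38 00.
K' ⊕ ipad = bc 0e 36.
Inner input = bc 0e 36 ∥ af.
Inner hash: even-index sum = 242 mod 256 = 242; odd-index sum = 189 mod 256 = 189 → f2 bd.

f2bd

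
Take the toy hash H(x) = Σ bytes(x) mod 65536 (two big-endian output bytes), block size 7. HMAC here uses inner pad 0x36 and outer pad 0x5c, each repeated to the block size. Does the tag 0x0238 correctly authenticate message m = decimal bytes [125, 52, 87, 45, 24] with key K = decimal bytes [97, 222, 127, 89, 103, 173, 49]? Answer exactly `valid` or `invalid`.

Key decimal bytes [97, 222, 127, 89, 103, 173, 49] = 61 de 7f 59 67 ad 31 is exactly B = 7 bytes: K' = 61 de 7f 59 67 ad 31.
K' ⊕ ipad = 57 e8 49 6f 51 9b 07; K' ⊕ opad = 3d 82 23 05 3b f1 6d.
Inner hash: sum = 87+232+73+111+81+155+7+125+52+87+45+24 = 1079 → 04 37.
Outer hash (recomputed tag): sum = 61+130+35+5+59+241+109+4+55 = 699 → 02 bb.
Recomputed tag = 02bb; claimed = 0238 → mismatch.

invalid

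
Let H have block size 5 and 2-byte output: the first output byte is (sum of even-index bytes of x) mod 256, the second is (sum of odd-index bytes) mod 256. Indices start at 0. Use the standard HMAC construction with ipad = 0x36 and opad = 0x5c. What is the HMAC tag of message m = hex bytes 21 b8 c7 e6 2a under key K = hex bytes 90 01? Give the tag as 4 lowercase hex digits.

Key hex bytes 90 01 is 2 bytes ≤ B = 5; zero-pad to 5 bytes: K' = 90 01 00 00 00.
K' ⊕ ipad = a6 37 36 36 36.  K' ⊕ opad = cc 5d 5c 5c 5c.
Inner input = (K'⊕ipad) ∥ m = a6 37 36 36 36 ∥ 21 b8 c7 e6 2a.
Inner hash: even-index sum = 688 mod 256 = 176; odd-index sum = 383 mod 256 = 127 → b0 7f.
Outer input = (K'⊕opad) ∥ inner = cc 5d 5c 5c 5c ∥ b0 7f.
Outer hash (tag): even-index sum = 515 mod 256 = 3; odd-index sum = 361 mod 256 = 105 → 03 69.

0369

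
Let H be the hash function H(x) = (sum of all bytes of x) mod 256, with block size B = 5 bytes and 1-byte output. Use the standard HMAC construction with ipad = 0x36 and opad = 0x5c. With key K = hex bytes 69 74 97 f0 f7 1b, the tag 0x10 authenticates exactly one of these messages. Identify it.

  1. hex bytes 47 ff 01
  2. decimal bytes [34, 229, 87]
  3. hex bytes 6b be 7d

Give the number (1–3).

Key hex bytes 69 74 97 f0 f7 1b is 6 bytes > B = 5, so hash it first: H(key) = 76, then zero-pad to 5 bytes: K' = 76 00 00 00 00.
K' ⊕ ipad = 40 36 36 36 36; K' ⊕ opad = 2a 5c 5c 5c 5c.
m1: inner = H(40 36 36 36 36 47 ff 01) = 5f; tag = H(2a 5c 5c 5c 5c 5f) = f9
m2: inner = H(40 36 36 36 36 22 e5 57) = 76; tag = H(2a 5c 5c 5c 5c 76) = 10 ← matches
m3: inner = H(40 36 36 36 36 6b be 7d) = be; tag = H(2a 5c 5c 5c 5c be) = 58

2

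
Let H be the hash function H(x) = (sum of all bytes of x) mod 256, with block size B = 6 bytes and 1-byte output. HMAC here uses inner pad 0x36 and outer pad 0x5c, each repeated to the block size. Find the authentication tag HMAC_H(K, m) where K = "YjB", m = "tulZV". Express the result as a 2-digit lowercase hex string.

Key "YjB" = 59 6a 42 is 3 bytes ≤ B = 6; zero-pad to 6 bytes: K' = 59 6a 42 00 00 00.
K' ⊕ ipad = 6f 5c 74 36 36 36.  K' ⊕ opad = 05 36 1e 5c 5c 5c.
Inner input = (K'⊕ipad) ∥ m = 6f 5c 74 36 36 36 ∥ 74 75 6c 5a 56.
Inner hash: sum = 111+92+116+54+54+54+116+117+108+90+86 = 998; mod 256 = 230 → e6.
Outer input = (K'⊕opad) ∥ inner = 05 36 1e 5c 5c 5c ∥ e6.
Outer hash (tag): sum = 5+54+30+92+92+92+230 = 595; mod 256 = 83 → 53.

53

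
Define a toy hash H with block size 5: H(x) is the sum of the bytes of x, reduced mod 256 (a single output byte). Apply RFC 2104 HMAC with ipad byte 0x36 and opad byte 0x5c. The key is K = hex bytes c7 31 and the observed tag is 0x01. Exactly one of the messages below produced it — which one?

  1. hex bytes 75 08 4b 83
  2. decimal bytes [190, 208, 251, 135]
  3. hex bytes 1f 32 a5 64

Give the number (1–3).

Key hex bytes c7 31 is 2 bytes ≤ B = 5; zero-pad to 5 bytes: K' = c7 31 00 00 00.
K' ⊕ ipad = f1 07 36 36 36; K' ⊕ opad = 9b 6d 5c 5c 5c.
m1: inner = H(f1 07 36 36 36 75 08 4b 83) = e5; tag = H(9b 6d 5c 5c 5c e5) = 01 ← matches
m2: inner = H(f1 07 36 36 36 be d0 fb 87) = aa; tag = H(9b 6d 5c 5c 5c aa) = c6
m3: inner = H(f1 07 36 36 36 1f 32 a5 64) = f4; tag = H(9b 6d 5c 5c 5c f4) = 10

1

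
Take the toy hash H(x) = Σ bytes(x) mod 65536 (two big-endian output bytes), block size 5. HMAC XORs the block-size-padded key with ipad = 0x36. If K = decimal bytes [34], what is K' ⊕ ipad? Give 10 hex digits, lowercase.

1436363636

Key decimal bytes [34] = 22 is 1 byte ≤ B = 5; zero-pad to 5 bytes: K' = 22 00 00 00 00.
XOR each byte with 0x36: 22⊕36=14, 00⊕36=36, 00⊕36=36, 00⊕36=36, 00⊕36=36.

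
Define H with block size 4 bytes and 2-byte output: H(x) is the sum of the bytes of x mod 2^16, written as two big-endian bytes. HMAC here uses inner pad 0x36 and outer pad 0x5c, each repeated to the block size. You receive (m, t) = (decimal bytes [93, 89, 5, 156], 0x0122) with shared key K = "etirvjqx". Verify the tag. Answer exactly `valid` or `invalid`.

Key "etirvjqx" = 65 74 69 72 76 6a 71 78 is 8 bytes > B = 4, so hash it first: H(key) = 03 7d, then zero-pad to 4 bytes: K' = 03 7d 00 00.
K' ⊕ ipad = 35 4b 36 36; K' ⊕ opad = 5f 21 5c 5c.
Inner hash: sum = 53+75+54+54+93+89+5+156 = 579 → 02 43.
Outer hash (recomputed tag): sum = 95+33+92+92+2+67 = 381 → 01 7d.
Recomputed tag = 017d; claimed = 0122 → mismatch.

invalid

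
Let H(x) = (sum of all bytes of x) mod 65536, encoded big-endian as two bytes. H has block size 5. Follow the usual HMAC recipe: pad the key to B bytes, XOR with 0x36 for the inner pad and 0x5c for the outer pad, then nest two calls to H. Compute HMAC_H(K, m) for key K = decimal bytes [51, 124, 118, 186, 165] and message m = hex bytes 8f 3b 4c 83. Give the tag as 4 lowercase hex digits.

02e2

Key decimal bytes [51, 124, 118, 186, 165] = 33 7c 76 ba a5 is exactly B = 5 bytes: K' = 33 7c 76 ba a5.
K' ⊕ ipad = 05 4a 40 8c 93.  K' ⊕ opad = 6f 20 2a e6 f9.
Inner input = (K'⊕ipad) ∥ m = 05 4a 40 8c 93 ∥ 8f 3b 4c 83.
Inner hash: sum = 5+74+64+140+147+143+59+76+131 = 839 → 03 47.
Outer input = (K'⊕opad) ∥ inner = 6f 20 2a e6 f9 ∥ 03 47.
Outer hash (tag): sum = 111+32+42+230+249+3+71 = 738 → 02 e2.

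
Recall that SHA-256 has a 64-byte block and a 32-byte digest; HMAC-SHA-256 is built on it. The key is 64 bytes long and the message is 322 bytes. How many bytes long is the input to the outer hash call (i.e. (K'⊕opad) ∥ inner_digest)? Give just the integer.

Key is 64 ≤ 64 bytes, zero-padded: |K'| = 64.
Outer input = (K'⊕opad) ∥ H(inner) → 64 + 32 = 96 bytes.

96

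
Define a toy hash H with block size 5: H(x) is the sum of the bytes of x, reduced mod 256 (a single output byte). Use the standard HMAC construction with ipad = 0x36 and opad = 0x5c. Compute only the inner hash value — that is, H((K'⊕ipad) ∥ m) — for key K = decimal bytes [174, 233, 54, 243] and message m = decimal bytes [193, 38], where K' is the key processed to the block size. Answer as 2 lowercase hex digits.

59

Key decimal bytes [174, 233, 54, 243] = ae e9 36 f3 is 4 bytes ≤ B = 5; zero-pad to 5 bytes: K' = ae e9 36 f3 00.
K' ⊕ ipad = 98 df 00 c5 36.
Inner input = 98 df 00 c5 36 ∥ c1 26.
Inner hash: sum = 152+223+0+197+54+193+38 = 857; mod 256 = 89 → 59.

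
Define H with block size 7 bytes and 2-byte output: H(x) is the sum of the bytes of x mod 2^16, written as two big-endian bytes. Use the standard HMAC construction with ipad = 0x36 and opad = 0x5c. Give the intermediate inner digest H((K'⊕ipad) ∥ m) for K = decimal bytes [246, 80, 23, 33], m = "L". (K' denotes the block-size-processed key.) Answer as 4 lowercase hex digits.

024c

Key decimal bytes [246, 80, 23, 33] = f6 50 17 21 is 4 bytes ≤ B = 7; zero-pad to 7 bytes: K' = f6 50 17 21 00 00 00.
K' ⊕ ipad = c0 66 21 17 36 36 36.
Inner input = c0 66 21 17 36 36 36 ∥ 4c.
Inner hash: sum = 192+102+33+23+54+54+54+76 = 588 → 02 4c.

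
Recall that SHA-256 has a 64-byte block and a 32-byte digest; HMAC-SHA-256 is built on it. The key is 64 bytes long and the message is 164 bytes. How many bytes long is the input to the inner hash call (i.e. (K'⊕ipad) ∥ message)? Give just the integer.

228

Key is 64 ≤ 64 bytes, zero-padded: |K'| = 64.
Inner input = (K'⊕ipad) ∥ m → 64 + 164 = 228 bytes.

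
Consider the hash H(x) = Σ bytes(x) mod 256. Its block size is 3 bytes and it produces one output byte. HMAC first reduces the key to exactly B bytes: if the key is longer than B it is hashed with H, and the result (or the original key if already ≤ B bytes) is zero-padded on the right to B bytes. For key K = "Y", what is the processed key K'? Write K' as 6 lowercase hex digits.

Key "Y" = 59 is 1 byte ≤ B = 3; zero-pad to 3 bytes: K' = 59 00 00.

590000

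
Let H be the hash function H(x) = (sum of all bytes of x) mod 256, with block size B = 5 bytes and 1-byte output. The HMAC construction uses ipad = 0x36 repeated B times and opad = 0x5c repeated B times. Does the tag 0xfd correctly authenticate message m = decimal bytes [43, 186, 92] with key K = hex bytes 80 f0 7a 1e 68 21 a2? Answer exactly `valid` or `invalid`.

Key hex bytes 80 f0 7a 1e 68 21 a2 is 7 bytes > B = 5, so hash it first: H(key) = 33, then zero-pad to 5 bytes: K' = 33 00 00 00 00.
K' ⊕ ipad = 05 36 36 36 36; K' ⊕ opad = 6f 5c 5c 5c 5c.
Inner hash: sum = 5+54+54+54+54+43+186+92 = 542; mod 256 = 30 → 1e.
Outer hash (recomputed tag): sum = 111+92+92+92+92+30 = 509; mod 256 = 253 → fd.
Recomputed tag = fd; claimed = fd → match.

valid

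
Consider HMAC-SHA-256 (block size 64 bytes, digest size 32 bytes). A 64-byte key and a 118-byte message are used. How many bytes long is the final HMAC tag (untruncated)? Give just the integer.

32

The tag is one SHA-256 digest: 32 bytes.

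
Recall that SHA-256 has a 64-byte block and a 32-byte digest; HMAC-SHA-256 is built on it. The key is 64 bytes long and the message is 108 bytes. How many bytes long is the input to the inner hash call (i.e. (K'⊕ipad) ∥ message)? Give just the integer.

Key is 64 ≤ 64 bytes, zero-padded: |K'| = 64.
Inner input = (K'⊕ipad) ∥ m → 64 + 108 = 172 bytes.

172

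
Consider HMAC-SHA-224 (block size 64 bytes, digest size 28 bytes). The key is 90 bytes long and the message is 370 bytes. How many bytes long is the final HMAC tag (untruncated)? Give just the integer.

The tag is one SHA-224 digest: 28 bytes.

28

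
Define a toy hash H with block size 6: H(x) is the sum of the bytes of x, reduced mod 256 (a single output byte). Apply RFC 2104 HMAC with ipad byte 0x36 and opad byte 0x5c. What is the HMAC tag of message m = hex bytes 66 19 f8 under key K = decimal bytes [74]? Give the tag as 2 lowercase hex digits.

Key decimal bytes [74] = 4a is 1 byte ≤ B = 6; zero-pad to 6 bytes: K' = 4a 00 00 00 00 00.
K' ⊕ ipad = 7c 36 36 36 36 36.  K' ⊕ opad = 16 5c 5c 5c 5c 5c.
Inner input = (K'⊕ipad) ∥ m = 7c 36 36 36 36 36 ∥ 66 19 f8.
Inner hash: sum = 124+54+54+54+54+54+102+25+248 = 769; mod 256 = 1 → 01.
Outer input = (K'⊕opad) ∥ inner = 16 5c 5c 5c 5c 5c ∥ 01.
Outer hash (tag): sum = 22+92+92+92+92+92+1 = 483; mod 256 = 227 → e3.

e3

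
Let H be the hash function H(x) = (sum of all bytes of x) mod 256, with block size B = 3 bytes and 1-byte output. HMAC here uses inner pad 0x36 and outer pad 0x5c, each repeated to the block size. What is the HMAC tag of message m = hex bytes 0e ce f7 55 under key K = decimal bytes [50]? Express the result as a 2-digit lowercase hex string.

be

Key decimal bytes [50] = 32 is 1 byte ≤ B = 3; zero-pad to 3 bytes: K' = 32 00 00.
K' ⊕ ipad = 04 36 36.  K' ⊕ opad = 6e 5c 5c.
Inner input = (K'⊕ipad) ∥ m = 04 36 36 ∥ 0e ce f7 55.
Inner hash: sum = 4+54+54+14+206+247+85 = 664; mod 256 = 152 → 98.
Outer input = (K'⊕opad) ∥ inner = 6e 5c 5c ∥ 98.
Outer hash (tag): sum = 110+92+92+152 = 446; mod 256 = 190 → be.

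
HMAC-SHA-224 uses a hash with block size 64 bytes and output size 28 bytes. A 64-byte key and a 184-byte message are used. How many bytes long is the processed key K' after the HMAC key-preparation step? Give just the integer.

Key is 64 ≤ 64 bytes, zero-padded: |K'| = 64.

64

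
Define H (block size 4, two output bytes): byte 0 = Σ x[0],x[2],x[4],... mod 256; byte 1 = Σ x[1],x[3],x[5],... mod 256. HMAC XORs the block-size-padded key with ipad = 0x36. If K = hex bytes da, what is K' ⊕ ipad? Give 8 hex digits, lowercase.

ec363636

Key hex bytes da is 1 byte ≤ B = 4; zero-pad to 4 bytes: K' = da 00 00 00.
XOR each byte with 0x36: da⊕36=ec, 00⊕36=36, 00⊕36=36, 00⊕36=36.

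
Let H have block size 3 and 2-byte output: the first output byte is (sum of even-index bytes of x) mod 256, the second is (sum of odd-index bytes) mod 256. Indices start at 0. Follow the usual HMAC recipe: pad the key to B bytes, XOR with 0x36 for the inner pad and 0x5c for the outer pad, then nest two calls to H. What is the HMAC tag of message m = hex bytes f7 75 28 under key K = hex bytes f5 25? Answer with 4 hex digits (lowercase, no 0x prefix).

37e7

Key hex bytes f5 25 is 2 bytes ≤ B = 3; zero-pad to 3 bytes: K' = f5 25 00.
K' ⊕ ipad = c3 13 36.  K' ⊕ opad = a9 79 5c.
Inner input = (K'⊕ipad) ∥ m = c3 13 36 ∥ f7 75 28.
Inner hash: even-index sum = 366 mod 256 = 110; odd-index sum = 306 mod 256 = 50 → 6e 32.
Outer input = (K'⊕opad) ∥ inner = a9 79 5c ∥ 6e 32.
Outer hash (tag): even-index sum = 311 mod 256 = 55; odd-index sum = 231 mod 256 = 231 → 37 e7.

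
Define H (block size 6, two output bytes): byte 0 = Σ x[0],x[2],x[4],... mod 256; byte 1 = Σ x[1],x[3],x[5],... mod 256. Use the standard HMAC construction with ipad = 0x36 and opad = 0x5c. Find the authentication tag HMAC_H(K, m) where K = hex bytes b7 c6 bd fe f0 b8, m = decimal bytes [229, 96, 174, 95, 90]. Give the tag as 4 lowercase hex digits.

3725

Key hex bytes b7 c6 bd fe f0 b8 is exactly B = 6 bytes: K' = b7 c6 bd fe f0 b8.
K' ⊕ ipad = 81 f0 8b c8 c6 8e.  K' ⊕ opad = eb 9a e1 a2 ac e4.
Inner input = (K'⊕ipad) ∥ m = 81 f0 8b c8 c6 8e ∥ e5 60 ae 5f 5a.
Inner hash: even-index sum = 959 mod 256 = 191; odd-index sum = 773 mod 256 = 5 → bf 05.
Outer input = (K'⊕opad) ∥ inner = eb 9a e1 a2 ac e4 ∥ bf 05.
Outer hash (tag): even-index sum = 823 mod 256 = 55; odd-index sum = 549 mod 256 = 37 → 37 25.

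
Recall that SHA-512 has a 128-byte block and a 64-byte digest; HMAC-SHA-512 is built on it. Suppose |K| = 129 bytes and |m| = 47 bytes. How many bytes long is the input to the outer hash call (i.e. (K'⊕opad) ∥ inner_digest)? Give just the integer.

Key is 129 > 128 bytes, so it is hashed to 64 bytes then zero-padded to 128: |K'| = 128.
Outer input = (K'⊕opad) ∥ H(inner) → 128 + 64 = 192 bytes.

192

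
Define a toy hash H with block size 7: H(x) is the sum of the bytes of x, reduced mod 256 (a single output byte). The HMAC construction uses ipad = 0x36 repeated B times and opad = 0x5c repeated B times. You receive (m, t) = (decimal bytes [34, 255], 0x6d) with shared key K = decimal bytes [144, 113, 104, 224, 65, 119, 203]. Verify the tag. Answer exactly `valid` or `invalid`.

invalid

Key decimal bytes [144, 113, 104, 224, 65, 119, 203] = 90 71 68 e0 41 77 cb is exactly B = 7 bytes: K' = 90 71 68 e0 41 77 cb.
K' ⊕ ipad = a6 47 5e d6 77 41 fd; K' ⊕ opad = cc 2d 34 bc 1d 2b 97.
Inner hash: sum = 166+71+94+214+119+65+253+34+255 = 1271; mod 256 = 247 → f7.
Outer hash (recomputed tag): sum = 204+45+52+188+29+43+151+247 = 959; mod 256 = 191 → bf.
Recomputed tag = bf; claimed = 6d → mismatch.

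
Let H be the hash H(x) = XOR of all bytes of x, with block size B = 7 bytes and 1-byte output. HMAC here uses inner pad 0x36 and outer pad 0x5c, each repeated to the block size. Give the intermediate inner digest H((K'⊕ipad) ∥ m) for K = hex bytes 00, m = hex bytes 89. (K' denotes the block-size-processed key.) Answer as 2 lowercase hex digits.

bf

Key hex bytes 00 is 1 byte ≤ B = 7; zero-pad to 7 bytes: K' = 00 00 00 00 00 00 00.
K' ⊕ ipad = 36 36 36 36 36 36 36.
Inner input = 36 36 36 36 36 36 36 ∥ 89.
Inner hash: XOR 36⊕36⊕36⊕36⊕36⊕36⊕36⊕89 = bf.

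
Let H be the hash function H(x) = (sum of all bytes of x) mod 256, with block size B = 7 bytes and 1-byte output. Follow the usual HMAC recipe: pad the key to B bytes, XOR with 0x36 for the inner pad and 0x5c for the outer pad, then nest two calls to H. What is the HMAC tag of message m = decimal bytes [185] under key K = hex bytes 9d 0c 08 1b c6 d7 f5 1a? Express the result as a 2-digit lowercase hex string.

Key hex bytes 9d 0c 08 1b c6 d7 f5 1a is 8 bytes > B = 7, so hash it first: H(key) = 78, then zero-pad to 7 bytes: K' = 78 00 00 00 00 00 00.
K' ⊕ ipad = 4e 36 36 36 36 36 36.  K' ⊕ opad = 24 5c 5c 5c 5c 5c 5c.
Inner input = (K'⊕ipad) ∥ m = 4e 36 36 36 36 36 36 ∥ b9.
Inner hash: sum = 78+54+54+54+54+54+54+185 = 587; mod 256 = 75 → 4b.
Outer input = (K'⊕opad) ∥ inner = 24 5c 5c 5c 5c 5c 5c ∥ 4b.
Outer hash (tag): sum = 36+92+92+92+92+92+92+75 = 663; mod 256 = 151 → 97.

97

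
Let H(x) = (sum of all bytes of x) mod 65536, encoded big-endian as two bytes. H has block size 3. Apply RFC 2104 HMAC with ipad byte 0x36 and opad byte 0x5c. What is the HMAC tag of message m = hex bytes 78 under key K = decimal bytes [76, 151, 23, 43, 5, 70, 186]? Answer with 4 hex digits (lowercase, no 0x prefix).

022e

Key decimal bytes [76, 151, 23, 43, 5, 70, 186] = 4c 97 17 2b 05 46 ba is 7 bytes > B = 3, so hash it first: H(key) = 02 2a, then zero-pad to 3 bytes: K' = 02 2a 00.
K' ⊕ ipad = 34 1c 36.  K' ⊕ opad = 5e 76 5c.
Inner input = (K'⊕ipad) ∥ m = 34 1c 36 ∥ 78.
Inner hash: sum = 52+28+54+120 = 254 → 00 fe.
Outer input = (K'⊕opad) ∥ inner = 5e 76 5c ∥ 00 fe.
Outer hash (tag): sum = 94+118+92+0+254 = 558 → 02 2e.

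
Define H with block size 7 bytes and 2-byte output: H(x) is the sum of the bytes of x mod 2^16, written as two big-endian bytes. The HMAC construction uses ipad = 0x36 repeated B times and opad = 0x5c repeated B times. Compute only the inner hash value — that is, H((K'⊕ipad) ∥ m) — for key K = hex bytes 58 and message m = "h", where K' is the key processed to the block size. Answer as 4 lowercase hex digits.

021a

Key hex bytes 58 is 1 byte ≤ B = 7; zero-pad to 7 bytes: K' = 58 00 00 00 00 00 00.
K' ⊕ ipad = 6e 36 36 36 36 36 36.
Inner input = 6e 36 36 36 36 36 36 ∥ 68.
Inner hash: sum = 110+54+54+54+54+54+54+104 = 538 → 02 1a.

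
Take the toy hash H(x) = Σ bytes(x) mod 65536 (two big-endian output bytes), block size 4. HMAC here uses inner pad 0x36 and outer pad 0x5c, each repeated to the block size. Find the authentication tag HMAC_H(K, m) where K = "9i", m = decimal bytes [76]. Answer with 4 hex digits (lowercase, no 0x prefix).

Key "9i" = 39 69 is 2 bytes ≤ B = 4; zero-pad to 4 bytes: K' = 39 69 00 00.
K' ⊕ ipad = 0f 5f 36 36.  K' ⊕ opad = 65 35 5c 5c.
Inner input = (K'⊕ipad) ∥ m = 0f 5f 36 36 ∥ 4c.
Inner hash: sum = 15+95+54+54+76 = 294 → 01 26.
Outer input = (K'⊕opad) ∥ inner = 65 35 5c 5c ∥ 01 26.
Outer hash (tag): sum = 101+53+92+92+1+38 = 377 → 01 79.

0179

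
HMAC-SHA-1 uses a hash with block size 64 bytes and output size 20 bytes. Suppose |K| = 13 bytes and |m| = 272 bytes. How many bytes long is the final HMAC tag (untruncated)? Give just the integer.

20

The tag is one SHA-1 digest: 20 bytes.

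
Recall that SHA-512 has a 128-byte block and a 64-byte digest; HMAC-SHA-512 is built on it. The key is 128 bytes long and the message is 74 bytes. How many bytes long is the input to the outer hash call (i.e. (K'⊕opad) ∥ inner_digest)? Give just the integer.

Key is 128 ≤ 128 bytes, zero-padded: |K'| = 128.
Outer input = (K'⊕opad) ∥ H(inner) → 128 + 64 = 192 bytes.

192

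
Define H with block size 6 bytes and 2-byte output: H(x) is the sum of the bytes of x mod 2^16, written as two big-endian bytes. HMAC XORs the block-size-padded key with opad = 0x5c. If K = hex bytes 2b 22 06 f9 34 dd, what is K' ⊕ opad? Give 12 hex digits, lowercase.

Key hex bytes 2b 22 06 f9 34 dd is exactly B = 6 bytes: K' = 2b 22 06 f9 34 dd.
XOR each byte with 0x5c: 2b⊕5c=77, 22⊕5c=7e, 06⊕5c=5a, f9⊕5c=a5, 34⊕5c=68, dd⊕5c=81.

777e5aa56881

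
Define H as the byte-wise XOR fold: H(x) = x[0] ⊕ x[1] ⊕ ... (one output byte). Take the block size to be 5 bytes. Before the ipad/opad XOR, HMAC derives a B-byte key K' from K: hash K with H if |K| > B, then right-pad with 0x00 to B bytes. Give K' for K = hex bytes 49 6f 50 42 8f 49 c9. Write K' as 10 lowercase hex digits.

3b00000000

|K| = 7 > B = 5, so first hash the key.
H(K): XOR 49⊕6f⊕50⊕42⊕8f⊕49⊕c9 = 3b.
Zero-pad H(K) = 3b to 5 bytes: K' = 3b 00 00 00 00.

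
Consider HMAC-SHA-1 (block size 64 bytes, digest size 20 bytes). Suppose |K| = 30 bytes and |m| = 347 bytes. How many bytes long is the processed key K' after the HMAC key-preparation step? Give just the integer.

64

Key is 30 ≤ 64 bytes, zero-padded: |K'| = 64.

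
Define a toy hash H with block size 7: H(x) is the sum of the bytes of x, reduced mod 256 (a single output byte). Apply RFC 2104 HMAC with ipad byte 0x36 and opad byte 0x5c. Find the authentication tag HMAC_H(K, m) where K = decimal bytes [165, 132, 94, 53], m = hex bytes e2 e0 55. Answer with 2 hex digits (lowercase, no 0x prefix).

Key decimal bytes [165, 132, 94, 53] = a5 84 5e 35 is 4 bytes ≤ B = 7; zero-pad to 7 bytes: K' = a5 84 5e 35 00 00 00.
K' ⊕ ipad = 93 b2 68 03 36 36 36.  K' ⊕ opad = f9 d8 02 69 5c 5c 5c.
Inner input = (K'⊕ipad) ∥ m = 93 b2 68 03 36 36 36 ∥ e2 e0 55.
Inner hash: sum = 147+178+104+3+54+54+54+226+224+85 = 1129; mod 256 = 105 → 69.
Outer input = (K'⊕opad) ∥ inner = f9 d8 02 69 5c 5c 5c ∥ 69.
Outer hash (tag): sum = 249+216+2+105+92+92+92+105 = 953; mod 256 = 185 → b9.

b9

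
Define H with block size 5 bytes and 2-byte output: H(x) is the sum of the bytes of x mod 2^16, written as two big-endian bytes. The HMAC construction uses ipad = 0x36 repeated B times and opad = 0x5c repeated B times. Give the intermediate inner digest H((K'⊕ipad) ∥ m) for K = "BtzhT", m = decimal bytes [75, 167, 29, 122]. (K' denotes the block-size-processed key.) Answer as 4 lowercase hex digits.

034b

Key "BtzhT" = 42 74 7a 68 54 is exactly B = 5 bytes: K' = 42 74 7a 68 54.
K' ⊕ ipad = 74 42 4c 5e 62.
Inner input = 74 42 4c 5e 62 ∥ 4b a7 1d 7a.
Inner hash: sum = 116+66+76+94+98+75+167+29+122 = 843 → 03 4b.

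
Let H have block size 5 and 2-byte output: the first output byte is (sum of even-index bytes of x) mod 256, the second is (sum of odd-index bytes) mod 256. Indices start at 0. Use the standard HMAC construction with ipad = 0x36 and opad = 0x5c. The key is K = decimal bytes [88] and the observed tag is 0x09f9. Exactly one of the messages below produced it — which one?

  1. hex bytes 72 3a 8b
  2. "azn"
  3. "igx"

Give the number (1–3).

Key decimal bytes [88] = 58 is 1 byte ≤ B = 5; zero-pad to 5 bytes: K' = 58 00 00 00 00.
K' ⊕ ipad = 6e 36 36 36 36; K' ⊕ opad = 04 5c 5c 5c 5c.
m1: inner = H(6e 36 36 36 36 72 3a 8b) = 14 69; tag = H(04 5c 5c 5c 5c 14 69) = 25cc
m2: inner = H(6e 36 36 36 36 61 7a 6e) = 54 3b; tag = H(04 5c 5c 5c 5c 54 3b) = f70c
m3: inner = H(6e 36 36 36 36 69 67 78) = 41 4d; tag = H(04 5c 5c 5c 5c 41 4d) = 09f9 ← matches

3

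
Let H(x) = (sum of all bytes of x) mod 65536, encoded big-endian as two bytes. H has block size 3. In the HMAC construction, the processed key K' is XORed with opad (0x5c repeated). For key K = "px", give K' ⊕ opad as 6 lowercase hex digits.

2c245c

Key "px" = 70 78 is 2 bytes ≤ B = 3; zero-pad to 3 bytes: K' = 70 78 00.
XOR each byte with 0x5c: 70⊕5c=2c, 78⊕5c=24, 00⊕5c=5c.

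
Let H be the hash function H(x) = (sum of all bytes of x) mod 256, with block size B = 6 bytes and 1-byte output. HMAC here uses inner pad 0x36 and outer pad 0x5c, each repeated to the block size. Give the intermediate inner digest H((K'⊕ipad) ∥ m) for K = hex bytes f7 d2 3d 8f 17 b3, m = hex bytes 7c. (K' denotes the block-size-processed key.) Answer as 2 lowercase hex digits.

Key hex bytes f7 d2 3d 8f 17 b3 is exactly B = 6 bytes: K' = f7 d2 3d 8f 17 b3.
K' ⊕ ipad = c1 e4 0b b9 21 85.
Inner input = c1 e4 0b b9 21 85 ∥ 7c.
Inner hash: sum = 193+228+11+185+33+133+124 = 907; mod 256 = 139 → 8b.

8b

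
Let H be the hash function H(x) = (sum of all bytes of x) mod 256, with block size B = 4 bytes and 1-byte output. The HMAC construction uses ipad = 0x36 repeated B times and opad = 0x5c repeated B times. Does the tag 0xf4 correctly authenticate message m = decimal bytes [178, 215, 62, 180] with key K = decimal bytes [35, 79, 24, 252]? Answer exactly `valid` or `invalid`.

Key decimal bytes [35, 79, 24, 252] = 23 4f 18 fc is exactly B = 4 bytes: K' = 23 4f 18 fc.
K' ⊕ ipad = 15 79 2e ca; K' ⊕ opad = 7f 13 44 a0.
Inner hash: sum = 21+121+46+202+178+215+62+180 = 1025; mod 256 = 1 → 01.
Outer hash (recomputed tag): sum = 127+19+68+160+1 = 375; mod 256 = 119 → 77.
Recomputed tag = 77; claimed = f4 → mismatch.

invalid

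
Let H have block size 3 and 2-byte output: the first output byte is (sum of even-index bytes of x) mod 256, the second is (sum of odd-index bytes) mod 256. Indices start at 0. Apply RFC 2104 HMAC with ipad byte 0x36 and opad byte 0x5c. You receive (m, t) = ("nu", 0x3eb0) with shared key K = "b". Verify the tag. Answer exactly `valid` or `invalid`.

Key "b" = 62 is 1 byte ≤ B = 3; zero-pad to 3 bytes: K' = 62 00 00.
K' ⊕ ipad = 54 36 36; K' ⊕ opad = 3e 5c 5c.
Inner hash: even-index sum = 255 mod 256 = 255; odd-index sum = 164 mod 256 = 164 → ff a4.
Outer hash (recomputed tag): even-index sum = 318 mod 256 = 62; odd-index sum = 347 mod 256 = 91 → 3e 5b.
Recomputed tag = 3e5b; claimed = 3eb0 → mismatch.

invalid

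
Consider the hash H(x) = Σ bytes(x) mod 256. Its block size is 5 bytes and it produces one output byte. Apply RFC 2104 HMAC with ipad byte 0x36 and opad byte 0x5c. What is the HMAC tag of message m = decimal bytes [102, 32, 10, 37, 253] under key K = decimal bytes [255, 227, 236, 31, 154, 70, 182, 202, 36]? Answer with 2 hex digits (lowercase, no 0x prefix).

Key decimal bytes [255, 227, 236, 31, 154, 70, 182, 202, 36] = ff e3 ec 1f 9a 46 b6 ca 24 is 9 bytes > B = 5, so hash it first: H(key) = 71, then zero-pad to 5 bytes: K' = 71 00 00 00 00.
K' ⊕ ipad = 47 36 36 36 36.  K' ⊕ opad = 2d 5c 5c 5c 5c.
Inner input = (K'⊕ipad) ∥ m = 47 36 36 36 36 ∥ 66 20 0a 25 fd.
Inner hash: sum = 71+54+54+54+54+102+32+10+37+253 = 721; mod 256 = 209 → d1.
Outer input = (K'⊕opad) ∥ inner = 2d 5c 5c 5c 5c ∥ d1.
Outer hash (tag): sum = 45+92+92+92+92+209 = 622; mod 256 = 110 → 6e.

6e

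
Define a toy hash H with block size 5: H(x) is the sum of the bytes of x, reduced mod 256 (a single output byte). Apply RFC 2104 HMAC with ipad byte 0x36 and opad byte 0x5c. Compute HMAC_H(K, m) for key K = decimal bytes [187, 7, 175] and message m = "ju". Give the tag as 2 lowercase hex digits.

8f

Key decimal bytes [187, 7, 175] = bb 07 af is 3 bytes ≤ B = 5; zero-pad to 5 bytes: K' = bb 07 af 00 00.
K' ⊕ ipad = 8d 31 99 36 36.  K' ⊕ opad = e7 5b f3 5c 5c.
Inner input = (K'⊕ipad) ∥ m = 8d 31 99 36 36 ∥ 6a 75.
Inner hash: sum = 141+49+153+54+54+106+117 = 674; mod 256 = 162 → a2.
Outer input = (K'⊕opad) ∥ inner = e7 5b f3 5c 5c ∥ a2.
Outer hash (tag): sum = 231+91+243+92+92+162 = 911; mod 256 = 143 → 8f.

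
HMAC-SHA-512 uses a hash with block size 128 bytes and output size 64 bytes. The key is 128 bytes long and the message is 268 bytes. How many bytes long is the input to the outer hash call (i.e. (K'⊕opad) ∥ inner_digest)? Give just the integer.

192

Key is 128 ≤ 128 bytes, zero-padded: |K'| = 128.
Outer input = (K'⊕opad) ∥ H(inner) → 128 + 64 = 192 bytes.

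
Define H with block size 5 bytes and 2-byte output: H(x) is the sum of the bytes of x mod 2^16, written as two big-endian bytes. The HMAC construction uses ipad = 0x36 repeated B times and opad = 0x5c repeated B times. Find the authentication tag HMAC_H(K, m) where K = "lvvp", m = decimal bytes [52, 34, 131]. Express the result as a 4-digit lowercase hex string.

013d

Key "lvvp" = 6c 76 76 70 is 4 bytes ≤ B = 5; zero-pad to 5 bytes: K' = 6c 76 76 70 00.
K' ⊕ ipad = 5a 40 40 46 36.  K' ⊕ opad = 30 2a 2a 2c 5c.
Inner input = (K'⊕ipad) ∥ m = 5a 40 40 46 36 ∥ 34 22 83.
Inner hash: sum = 90+64+64+70+54+52+34+131 = 559 → 02 2f.
Outer input = (K'⊕opad) ∥ inner = 30 2a 2a 2c 5c ∥ 02 2f.
Outer hash (tag): sum = 48+42+42+44+92+2+47 = 317 → 01 3d.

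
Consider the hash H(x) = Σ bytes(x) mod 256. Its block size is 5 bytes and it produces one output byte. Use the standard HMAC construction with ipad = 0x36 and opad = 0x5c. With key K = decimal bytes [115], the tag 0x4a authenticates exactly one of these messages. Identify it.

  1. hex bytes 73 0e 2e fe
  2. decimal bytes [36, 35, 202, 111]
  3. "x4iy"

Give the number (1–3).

Key decimal bytes [115] = 73 is 1 byte ≤ B = 5; zero-pad to 5 bytes: K' = 73 00 00 00 00.
K' ⊕ ipad = 45 36 36 36 36; K' ⊕ opad = 2f 5c 5c 5c 5c.
m1: inner = H(45 36 36 36 36 73 0e 2e fe) = ca; tag = H(2f 5c 5c 5c 5c ca) = 69
m2: inner = H(45 36 36 36 36 24 23 ca 6f) = 9d; tag = H(2f 5c 5c 5c 5c 9d) = 3c
m3: inner = H(45 36 36 36 36 78 34 69 79) = ab; tag = H(2f 5c 5c 5c 5c ab) = 4a ← matches

3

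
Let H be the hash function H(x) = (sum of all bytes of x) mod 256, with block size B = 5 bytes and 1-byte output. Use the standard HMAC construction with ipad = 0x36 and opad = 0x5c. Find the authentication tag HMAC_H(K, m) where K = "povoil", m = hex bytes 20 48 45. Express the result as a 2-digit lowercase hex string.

69

Key "povoil" = 70 6f 76 6f 69 6c is 6 bytes > B = 5, so hash it first: H(key) = 99, then zero-pad to 5 bytes: K' = 99 00 00 00 00.
K' ⊕ ipad = af 36 36 36 36.  K' ⊕ opad = c5 5c 5c 5c 5c.
Inner input = (K'⊕ipad) ∥ m = af 36 36 36 36 ∥ 20 48 45.
Inner hash: sum = 175+54+54+54+54+32+72+69 = 564; mod 256 = 52 → 34.
Outer input = (K'⊕opad) ∥ inner = c5 5c 5c 5c 5c ∥ 34.
Outer hash (tag): sum = 197+92+92+92+92+52 = 617; mod 256 = 105 → 69.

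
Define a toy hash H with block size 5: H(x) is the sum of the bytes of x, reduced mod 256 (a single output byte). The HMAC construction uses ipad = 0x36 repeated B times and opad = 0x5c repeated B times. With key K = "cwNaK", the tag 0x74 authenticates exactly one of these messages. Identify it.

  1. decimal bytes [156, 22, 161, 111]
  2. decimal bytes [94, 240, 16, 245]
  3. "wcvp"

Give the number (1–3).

Key "cwNaK" = 63 77 4e 61 4b is exactly B = 5 bytes: K' = 63 77 4e 61 4b.
K' ⊕ ipad = 55 41 78 57 7d; K' ⊕ opad = 3f 2b 12 3d 17.
m1: inner = H(55 41 78 57 7d 9c 16 a1 6f) = a4; tag = H(3f 2b 12 3d 17 a4) = 74 ← matches
m2: inner = H(55 41 78 57 7d 5e f0 10 f5) = 35; tag = H(3f 2b 12 3d 17 35) = 05
m3: inner = H(55 41 78 57 7d 77 63 76 70) = a2; tag = H(3f 2b 12 3d 17 a2) = 72

1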